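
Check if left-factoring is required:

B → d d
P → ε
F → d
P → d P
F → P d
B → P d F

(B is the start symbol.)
No, left-factoring is not needed

Left-factoring is needed when two productions for the same non-terminal
share a common prefix on the right-hand side.

Productions for B:
  B → d d
  B → P d F
Productions for P:
  P → ε
  P → d P
Productions for F:
  F → d
  F → P d

No common prefixes found.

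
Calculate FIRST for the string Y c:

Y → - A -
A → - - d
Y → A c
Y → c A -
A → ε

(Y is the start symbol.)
FIRST sets of the non-terminals involved (from the grammar, by fixed-point iteration):
  FIRST(Y) = { '-', 'c' }

To compute FIRST(Y c), process the symbols left to right:
Symbol Y is a non-terminal. Add FIRST(Y) \ {ε} = { '-', 'c' }
Y is not nullable (ε ∉ FIRST(Y)), so stop here.
FIRST(Y c) = { '-', 'c' }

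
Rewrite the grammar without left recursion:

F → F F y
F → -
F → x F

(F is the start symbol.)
F is directly left-recursive. The standard transformation for
  A → A α₁ | ... | A α_m | β₁ | ... | β_n
is
  A  → β₁ A' | ... | β_n A'
  A' → α₁ A' | ... | α_m A' | ε

F → - becomes F → - F'
F → x F becomes F → x F F'
F → F F y becomes F' → F y F'
Add F' → ε

Resulting grammar:
F → - F'
F → x F F'
F' → F y F'
F' → ε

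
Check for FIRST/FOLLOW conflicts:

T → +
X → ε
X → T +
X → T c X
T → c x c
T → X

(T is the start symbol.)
A FIRST/FOLLOW conflict occurs when a non-terminal N has a nullable alternative N → β (β ⇒* ε) and another alternative N → α with FIRST(α) ∩ FOLLOW(N) ≠ ∅: on such a lookahead the parser cannot decide between expanding α and letting N vanish via β.

Nullable non-terminals: T, X.
FIRST sets used below: FIRST(X) = { '+', 'c', ε }, FIRST(T) = { '+', 'c', ε }

T: nullable alternative(s) T → X; FOLLOW(T) = { $, '+', 'c' }
  T → +: FIRST \ {ε} = { '+' } — overlaps FOLLOW(T) on { '+' }: CONFLICT
  T → c x c: FIRST \ {ε} = { 'c' } — overlaps FOLLOW(T) on { 'c' }: CONFLICT
  T → X: FIRST \ {ε} = { '+', 'c' } — this is the only nullable alternative, skip

X: nullable alternative(s) X → ε; FOLLOW(X) = { $, '+', 'c' }
  X → ε: FIRST \ {ε} = { } — this is the only nullable alternative, skip
  X → T +: FIRST \ {ε} = { '+', 'c' } — overlaps FOLLOW(X) on { '+', 'c' }: CONFLICT
  X → T c X: FIRST \ {ε} = { '+', 'c' } — overlaps FOLLOW(X) on { '+', 'c' }: CONFLICT

So the grammar has 4 FIRST/FOLLOW conflicts (marked CONFLICT above).

Answer: Yes. T → '+' with FOLLOW(T) on { '+' }; T → c x c with FOLLOW(T) on { 'c' }; X → T '+' with FOLLOW(X) on { '+', 'c' }; X → T c X with FOLLOW(X) on { '+', 'c' }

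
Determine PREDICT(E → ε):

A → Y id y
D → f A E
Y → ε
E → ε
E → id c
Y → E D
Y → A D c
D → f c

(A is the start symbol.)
PREDICT(E → ε) = (FIRST(RHS) \ {ε}) ∪ (FOLLOW(E) if ε ∈ FIRST(RHS), i.e. RHS ⇒* ε)
The right-hand side is ε (FIRST(ε) = { ε }), so the predict set is FOLLOW(E) = { 'c', 'f', 'id' }
PREDICT(E → ε) = { 'c', 'f', 'id' }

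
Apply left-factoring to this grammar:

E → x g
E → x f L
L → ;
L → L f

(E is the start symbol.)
E → x E'
E' → g
E' → f L
L → ;
L → L f

Left-factoring transforms A → αβ₁ | αβ₂ into A → αA' and A' → β₁ | β₂
(α is the longest common prefix among the alternatives). Repeat until
no nonterminal has two alternatives with a common prefix.

Round 1: E has alternatives sharing prefix 'x'. Introduce E': E → x E'
  Add: E' → g
  Add: E' → f L

No remaining common prefixes — done.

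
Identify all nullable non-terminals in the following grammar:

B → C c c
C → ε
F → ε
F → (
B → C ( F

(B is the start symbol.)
ε-productions: C → ε, F → ε
So C, F are immediately nullable.
No further non-terminal can be added: every production for the remaining non-terminals contains a terminal or a non-nullable non-terminal.
Nullable = { 'C', 'F' }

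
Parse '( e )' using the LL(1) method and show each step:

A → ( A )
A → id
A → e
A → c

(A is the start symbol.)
LL(1) parsing maintains a stack (initially the start symbol over $) and the input. At each step: if the stack top is a terminal, match it against the current input token; if it is a non-terminal N, replace it with the RHS of M[N, lookahead] (the unique production whose predict set contains the lookahead).

Stack is shown with the top on the left.

Stack    Input    Action
------------------------
A $      ( e ) $  output A → ( A )
( A ) $  ( e ) $  match '('
A ) $    e ) $    output A → e
e ) $    e ) $    match 'e'
) $      ) $      match ')'
$        $        accept

The string is accepted.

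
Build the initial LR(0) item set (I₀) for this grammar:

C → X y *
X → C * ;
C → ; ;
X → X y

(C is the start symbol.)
{ [C → . ; ;], [C → . X y *], [C' → . C], [X → . C * ;], [X → . X y] }

First, augment the grammar with C' → C
I₀ = CLOSURE({ [C' → . C] }):
  [C' → . C] has the dot before C: add [C → . X y *], [C → . ; ;]
  [C → . X y *] has the dot before X: add [X → . C * ;], [X → . X y]
No further items can be added.

I₀ = { [C → . ; ;], [C → . X y *], [C' → . C], [X → . C * ;], [X → . X y] }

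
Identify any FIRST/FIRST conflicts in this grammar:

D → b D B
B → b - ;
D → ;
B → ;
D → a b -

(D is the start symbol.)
Productions for D:
  D → b D B: FIRST = { 'b' }
  D → ;: FIRST = { ';' }
  D → a b -: FIRST = { 'a' }
Productions for B:
  B → b - ;: FIRST = { 'b' }
  B → ;: FIRST = { ';' }

All alternatives of each non-terminal have pairwise disjoint FIRST sets.

Answer: No FIRST/FIRST conflicts.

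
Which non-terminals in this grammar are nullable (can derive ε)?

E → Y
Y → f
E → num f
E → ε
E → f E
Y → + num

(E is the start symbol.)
{ 'E' }

A non-terminal is nullable if it can derive ε (the empty string): either it has an ε-production, or it has a production whose right-hand side consists entirely of nullable non-terminals.

ε-productions: E → ε
So E is immediately nullable.
No further non-terminal can be added: every production for the remaining non-terminals contains a terminal or a non-nullable non-terminal.
Nullable = { 'E' }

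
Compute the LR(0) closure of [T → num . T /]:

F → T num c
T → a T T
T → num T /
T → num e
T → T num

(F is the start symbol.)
{ [T → . T num], [T → . a T T], [T → . num T /], [T → . num e], [T → num . T /] }

To compute CLOSURE, for each item [A → α.Bβ] where B is a non-terminal, add [B → .γ] for all productions B → γ; repeat for the newly added items until nothing changes.

Start with: [T → num . T /]
  [T → num . T /] has the dot before T: add [T → . a T T], [T → . num T /], [T → . num e], [T → . T num]
No further items can be added.

CLOSURE = { [T → . T num], [T → . a T T], [T → . num T /], [T → . num e], [T → num . T /] }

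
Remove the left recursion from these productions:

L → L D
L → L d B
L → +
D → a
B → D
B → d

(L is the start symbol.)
L → + L'
L' → D L'
L' → d B L'
L' → ε
D → a
B → D
B → d

L is directly left-recursive. The standard transformation for
  A → A α₁ | ... | A α_m | β₁ | ... | β_n
is
  A  → β₁ A' | ... | β_n A'
  A' → α₁ A' | ... | α_m A' | ε

L → + becomes L → + L'
L → L D becomes L' → D L'
L → L d B becomes L' → d B L'
Add L' → ε

Productions for other non-terminals are unchanged:
  D → a
  B → D
  B → d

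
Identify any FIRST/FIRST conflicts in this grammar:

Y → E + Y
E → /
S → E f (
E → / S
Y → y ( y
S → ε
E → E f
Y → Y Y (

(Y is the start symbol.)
A FIRST/FIRST conflict occurs when two productions N → α and N → β for the same non-terminal have FIRST(α) ∩ FIRST(β) ≠ ∅ (with ε ∈ FIRST of a nullable right-hand side, so two nullable alternatives also conflict).

FIRST sets of the non-terminals at (or reachable through a nullable prefix from) the front of some alternative:
  FIRST(E) = { '/' }
  FIRST(Y) = { '/', 'y' }

Productions for Y:
  Y → E + Y: FIRST = { '/' }
  Y → y ( y: FIRST = { 'y' }
  Y → Y Y (: FIRST = { '/', 'y' }
Productions for E:
  E → /: FIRST = { '/' }
  E → / S: FIRST = { '/' }
  E → E f: FIRST = { '/' }
Productions for S:
  S → E f (: FIRST = { '/' }
  S → ε: FIRST = { ε }

Conflict for Y: Y → E + Y and Y → Y Y (
  Overlap: { '/' }
Conflict for Y: Y → y ( y and Y → Y Y (
  Overlap: { 'y' }
Conflict for E: E → / and E → / S
  Overlap: { '/' }
Conflict for E: E → / and E → E f
  Overlap: { '/' }
Conflict for E: E → / S and E → E f
  Overlap: { '/' }

Answer: Yes. Y → E '+' Y / Y → Y Y '(' on { '/' }; Y → y '(' y / Y → Y Y '(' on { 'y' }; E → '/' / E → '/' S on { '/' }; E → '/' / E → E f on { '/' }; E → '/' S / E → E f on { '/' }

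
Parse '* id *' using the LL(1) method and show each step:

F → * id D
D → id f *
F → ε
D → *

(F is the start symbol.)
LL(1) parsing maintains a stack (initially the start symbol over $) and the input. At each step: if the stack top is a terminal, match it against the current input token; if it is a non-terminal N, replace it with the RHS of M[N, lookahead] (the unique production whose predict set contains the lookahead).

Stack is shown with the top on the left.

Stack     Input     Action
--------------------------
F $       * id * $  output F → * id D
* id D $  * id * $  match '*'
id D $    id * $    match 'id'
D $       * $       output D → *
* $       * $       match '*'
$         $         accept

The string is accepted.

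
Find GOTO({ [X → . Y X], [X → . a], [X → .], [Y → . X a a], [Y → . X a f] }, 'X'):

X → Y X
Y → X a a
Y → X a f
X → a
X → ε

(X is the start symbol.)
GOTO(I, 'X') = CLOSURE({ [A → αX.β] : [A → α.Xβ] ∈ I, X = 'X' })

Items with dot before 'X', with the dot advanced:
  [Y → . X a a] → [Y → X . a a]
  [Y → . X a f] → [Y → X . a f]
Closure adds nothing (no advanced item has the dot before a non-terminal).

GOTO = { [Y → X . a a], [Y → X . a f] }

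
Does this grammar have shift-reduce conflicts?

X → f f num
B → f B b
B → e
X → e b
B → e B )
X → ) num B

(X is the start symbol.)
A shift-reduce conflict occurs when an LR(0) state has both:
  - a complete (reduce) item [A → α .] (dot at the end), and
  - a shift item [B → β . c γ] (dot before a terminal).

Augment with X' → X and build the canonical LR(0) collection (I0 = CLOSURE({[X' → . X]}), then GOTO on every symbol after a dot until no new states appear). It has 16 states:
  I0: { [X → . ) num B], [X → . e b], [X → . f f num], [X' → . X] }  — shift
  I1: { [X → ) . num B] }  — shift
  I2: { [X' → X .] }  — accept
  I3: { [X → e . b] }  — shift
  I4: { [X → f . f num] }  — shift
  I5: { [X → f f . num] }  — shift
  I6: { [X → f f num .] }  — reduce
  I7: { [X → e b .] }  — reduce
  I8: { [B → . e B )], [B → . e], [B → . f B b], [X → ) num . B] }  — shift
  I9: { [X → ) num B .] }  — reduce
  I10: { [B → . e B )], [B → . e], [B → . f B b], [B → e . B )], [B → e .] }  — shift, reduce
  I11: { [B → . e B )], [B → . e], [B → . f B b], [B → f . B b] }  — shift
  I12: { [B → f B . b] }  — shift
  I13: { [B → f B b .] }  — reduce
  I14: { [B → e B . )] }  — shift
  I15: { [B → e B ) .] }  — reduce

I10 contains reduce item [B → e .] and shift items [B → . e], [B → . e B )], [B → . f B b] — shift-reduce conflict.

Answer: Yes — I10: [B → e .] vs [B → . e]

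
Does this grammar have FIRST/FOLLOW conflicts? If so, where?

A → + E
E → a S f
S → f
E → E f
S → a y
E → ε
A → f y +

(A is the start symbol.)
Yes. E → E f with FOLLOW(E) on { 'f' }

A FIRST/FOLLOW conflict occurs when a non-terminal N has a nullable alternative N → β (β ⇒* ε) and another alternative N → α with FIRST(α) ∩ FOLLOW(N) ≠ ∅: on such a lookahead the parser cannot decide between expanding α and letting N vanish via β.

Nullable non-terminals: E.
FIRST sets used below: FIRST(E) = { 'a', 'f', ε }

E: nullable alternative(s) E → ε; FOLLOW(E) = { $, 'f' }
  E → a S f: FIRST \ {ε} = { 'a' } — disjoint from FOLLOW(E)
  E → E f: FIRST \ {ε} = { 'a', 'f' } — overlaps FOLLOW(E) on { 'f' }: CONFLICT
  E → ε: FIRST \ {ε} = { } — this is the only nullable alternative, skip

A, S have no nullable alternative, so no FIRST/FOLLOW check is needed there.

So the grammar has 1 FIRST/FOLLOW conflict (marked CONFLICT above).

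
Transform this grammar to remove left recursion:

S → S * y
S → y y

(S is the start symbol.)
S is directly left-recursive. The standard transformation for
  A → A α₁ | ... | A α_m | β₁ | ... | β_n
is
  A  → β₁ A' | ... | β_n A'
  A' → α₁ A' | ... | α_m A' | ε

S → y y becomes S → y y S'
S → S * y becomes S' → * y S'
Add S' → ε

Resulting grammar:
S → y y S'
S' → * y S'
S' → ε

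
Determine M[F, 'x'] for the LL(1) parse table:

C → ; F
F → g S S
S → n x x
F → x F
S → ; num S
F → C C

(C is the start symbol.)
F → x F

To find M[F, 'x'], we find productions for F where 'x' is in the predict set (PREDICT(N → α) = (FIRST(α) \ {ε}) ∪ (FOLLOW(N) if α ⇒* ε)).

Relevant sets:
  FIRST(C) = { ';' }

F → g S S: PREDICT = { 'g' }
F → x F: PREDICT = { 'x' }
  'x' is in predict set, so this production goes in M[F, 'x']
F → C C: PREDICT = { ';' }

M[F, 'x'] = F → x F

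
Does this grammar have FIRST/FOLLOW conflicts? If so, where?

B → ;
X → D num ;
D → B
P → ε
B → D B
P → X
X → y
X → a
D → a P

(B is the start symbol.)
Nullable non-terminals: P.
FIRST sets used below: FIRST(X) = { ';', 'a', 'y' }

P: nullable alternative(s) P → ε; FOLLOW(P) = { ';', 'a', 'num' }
  P → ε: FIRST \ {ε} = { } — this is the only nullable alternative, skip
  P → X: FIRST \ {ε} = { ';', 'a', 'y' } — overlaps FOLLOW(P) on { ';', 'a' }: CONFLICT

B, D, X have no nullable alternative, so no FIRST/FOLLOW check is needed there.

So the grammar has 1 FIRST/FOLLOW conflict (marked CONFLICT above).

Answer: Yes. P → X with FOLLOW(P) on { ';', 'a' }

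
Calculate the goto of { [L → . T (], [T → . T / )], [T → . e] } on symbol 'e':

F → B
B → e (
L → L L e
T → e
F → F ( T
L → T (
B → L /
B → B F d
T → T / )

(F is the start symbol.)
{ [T → e .] }

GOTO(I, 'e') = CLOSURE({ [A → αX.β] : [A → α.Xβ] ∈ I, X = 'e' })

Items with dot before 'e', with the dot advanced:
  [T → . e] → [T → e .]
Closure adds nothing (no advanced item has the dot before a non-terminal).

GOTO = { [T → e .] }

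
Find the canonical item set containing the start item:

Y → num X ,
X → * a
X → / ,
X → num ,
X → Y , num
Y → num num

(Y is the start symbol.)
{ [Y → . num X ,], [Y → . num num], [Y' → . Y] }

First, augment the grammar with Y' → Y
I₀ = CLOSURE({ [Y' → . Y] }):
  [Y' → . Y] has the dot before Y: add [Y → . num X ,], [Y → . num num]
No further items can be added.

I₀ = { [Y → . num X ,], [Y → . num num], [Y' → . Y] }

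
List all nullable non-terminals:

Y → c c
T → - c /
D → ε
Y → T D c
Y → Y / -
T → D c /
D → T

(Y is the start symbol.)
A non-terminal is nullable if it can derive ε (the empty string): either it has an ε-production, or it has a production whose right-hand side consists entirely of nullable non-terminals.

ε-productions: D → ε
So D is immediately nullable.
No further non-terminal can be added: every production for the remaining non-terminals contains a terminal or a non-nullable non-terminal.
Nullable = { 'D' }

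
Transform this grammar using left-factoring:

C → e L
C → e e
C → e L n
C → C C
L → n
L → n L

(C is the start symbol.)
C → e C'
C' → L C''
C'' → ε
C'' → n
C' → e
C → C C
L → n L'
L' → ε
L' → L

Left-factoring transforms A → αβ₁ | αβ₂ into A → αA' and A' → β₁ | β₂
(α is the longest common prefix among the alternatives). Repeat until
no nonterminal has two alternatives with a common prefix.

Round 1: C has alternatives sharing prefix 'e'. Introduce C': C → e C'
  Add: C' → L
  Add: C' → e
  Add: C' → L n

Round 2: C' has alternatives sharing prefix 'L'. Introduce C'': C' → L C''
  Add: C'' → ε
  Add: C'' → n

Round 3: L has alternatives sharing prefix 'n'. Introduce L': L → n L'
  Add: L' → ε
  Add: L' → L

No remaining common prefixes — done.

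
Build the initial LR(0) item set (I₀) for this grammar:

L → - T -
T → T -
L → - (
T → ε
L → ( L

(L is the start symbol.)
First, augment the grammar with L' → L
I₀ = CLOSURE({ [L' → . L] }):
  [L' → . L] has the dot before L: add [L → . - T -], [L → . - (], [L → . ( L]
No further items can be added.

I₀ = { [L → . ( L], [L → . - (], [L → . - T -], [L' → . L] }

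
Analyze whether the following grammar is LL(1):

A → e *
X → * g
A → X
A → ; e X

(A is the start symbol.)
Yes, the grammar is LL(1).

A grammar is LL(1) if for each non-terminal N with multiple productions, the predict sets of those productions are pairwise disjoint, where PREDICT(N → α) = (FIRST(α) \ {ε}) ∪ (FOLLOW(N) if α ⇒* ε).

Relevant sets:
  FIRST(X) = { '*' }

For A:
  PREDICT(A → e '*') = { 'e' }
  PREDICT(A → X) = { '*' }
  PREDICT(A → ';' e X) = { ';' }
X has a single production, so nothing to check there.

All predict sets are disjoint. The grammar IS LL(1).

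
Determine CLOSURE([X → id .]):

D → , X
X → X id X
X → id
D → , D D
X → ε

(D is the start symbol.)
Start with: [X → id .]
The dot is at the end, so nothing is added.

CLOSURE = { [X → id .] }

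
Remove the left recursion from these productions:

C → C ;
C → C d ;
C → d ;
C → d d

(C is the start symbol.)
C → d ; C'
C → d d C'
C' → ; C'
C' → d ; C'
C' → ε

C is directly left-recursive. The standard transformation for
  A → A α₁ | ... | A α_m | β₁ | ... | β_n
is
  A  → β₁ A' | ... | β_n A'
  A' → α₁ A' | ... | α_m A' | ε

C → d ; becomes C → d ; C'
C → d d becomes C → d d C'
C → C ; becomes C' → ; C'
C → C d ; becomes C' → d ; C'
Add C' → ε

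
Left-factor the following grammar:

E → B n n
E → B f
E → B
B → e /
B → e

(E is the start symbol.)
Left-factoring transforms A → αβ₁ | αβ₂ into A → αA' and A' → β₁ | β₂
(α is the longest common prefix among the alternatives). Repeat until
no nonterminal has two alternatives with a common prefix.

Round 1: E has alternatives sharing prefix 'B'. Introduce E': E → B E'
  Add: E' → n n
  Add: E' → f
  Add: E' → ε

Round 2: B has alternatives sharing prefix 'e'. Introduce B': B → e B'
  Add: B' → /
  Add: B' → ε

No remaining common prefixes — done.

Resulting grammar:
E → B E'
E' → n n
E' → f
E' → ε
B → e B'
B' → /
B' → ε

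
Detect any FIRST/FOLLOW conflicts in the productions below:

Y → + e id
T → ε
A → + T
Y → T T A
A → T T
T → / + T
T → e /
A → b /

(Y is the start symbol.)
A FIRST/FOLLOW conflict occurs when a non-terminal N has a nullable alternative N → β (β ⇒* ε) and another alternative N → α with FIRST(α) ∩ FOLLOW(N) ≠ ∅: on such a lookahead the parser cannot decide between expanding α and letting N vanish via β.

Nullable non-terminals: A, T, Y.
FIRST sets used below: FIRST(T) = { '/', 'e', ε }, FIRST(A) = { '+', '/', 'b', 'e', ε }

A: nullable alternative(s) A → T T; FOLLOW(A) = { $ }
  A → + T: FIRST \ {ε} = { '+' } — disjoint from FOLLOW(A)
  A → T T: FIRST \ {ε} = { '/', 'e' } — this is the only nullable alternative, skip
  A → b /: FIRST \ {ε} = { 'b' } — disjoint from FOLLOW(A)

T: nullable alternative(s) T → ε; FOLLOW(T) = { $, '+', '/', 'b', 'e' }
  T → ε: FIRST \ {ε} = { } — this is the only nullable alternative, skip
  T → / + T: FIRST \ {ε} = { '/' } — overlaps FOLLOW(T) on { '/' }: CONFLICT
  T → e /: FIRST \ {ε} = { 'e' } — overlaps FOLLOW(T) on { 'e' }: CONFLICT

Y: nullable alternative(s) Y → T T A; FOLLOW(Y) = { $ }
  Y → + e id: FIRST \ {ε} = { '+' } — disjoint from FOLLOW(Y)
  Y → T T A: FIRST \ {ε} = { '+', '/', 'b', 'e' } — this is the only nullable alternative, skip

So the grammar has 2 FIRST/FOLLOW conflicts (marked CONFLICT above).

Answer: Yes. T → '/' '+' T with FOLLOW(T) on { '/' }; T → e '/' with FOLLOW(T) on { 'e' }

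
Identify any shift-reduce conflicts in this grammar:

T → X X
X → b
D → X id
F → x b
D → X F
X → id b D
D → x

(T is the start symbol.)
A shift-reduce conflict occurs when an LR(0) state has both:
  - a complete (reduce) item [A → α .] (dot at the end), and
  - a shift item [B → β . c γ] (dot before a terminal).

Augment with T' → T and build the canonical LR(0) collection (I0 = CLOSURE({[T' → . T]}), then GOTO on every symbol after a dot until no new states appear). It has 14 states:
  I0: { [T → . X X], [T' → . T], [X → . b], [X → . id b D] }  — shift
  I1: { [T' → T .] }  — accept
  I2: { [T → X . X], [X → . b], [X → . id b D] }  — shift
  I3: { [X → b .] }  — reduce
  I4: { [X → id . b D] }  — shift
  I5: { [D → . X F], [D → . X id], [D → . x], [X → . b], [X → . id b D], [X → id b . D] }  — shift
  I6: { [X → id b D .] }  — reduce
  I7: { [D → X . F], [D → X . id], [F → . x b] }  — shift
  I8: { [D → x .] }  — reduce
  I9: { [D → X F .] }  — reduce
  I10: { [D → X id .] }  — reduce
  I11: { [F → x . b] }  — shift
  I12: { [F → x b .] }  — reduce
  I13: { [T → X X .] }  — reduce

No state contains both a complete item and a shift item.

Answer: No shift-reduce conflicts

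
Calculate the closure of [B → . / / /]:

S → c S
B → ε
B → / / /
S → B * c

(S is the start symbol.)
{ [B → . / / /] }

To compute CLOSURE, for each item [A → α.Bβ] where B is a non-terminal, add [B → .γ] for all productions B → γ; repeat for the newly added items until nothing changes.

Start with: [B → . / / /]
The dot precedes the terminal '/', so nothing is added.

CLOSURE = { [B → . / / /] }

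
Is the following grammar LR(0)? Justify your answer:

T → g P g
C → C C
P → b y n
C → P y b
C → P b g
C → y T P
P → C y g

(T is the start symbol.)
A grammar is LR(0) if no state in the canonical LR(0) collection has:
  - both a shift item (dot before a terminal) and a complete item (shift-reduce conflict), or
  - two or more complete items (reduce-reduce conflict; the accept item [T' → T .] counts as a complete item here).

Augment with T' → T and build the canonical LR(0) collection (I0 = CLOSURE({[T' → . T]}), then GOTO on every symbol after a dot until no new states appear). It has 20 states:
  I0: { [T → . g P g], [T' → . T] }  — shift
  I1: { [T' → T .] }  — accept
  I2: { [C → . C C], [C → . P b g], [C → . P y b], [C → . y T P], [P → . C y g], [P → . b y n], [T → g . P g] }  — shift
  I3: { [C → . C C], [C → . P b g], [C → . P y b], [C → . y T P], [C → C . C], [P → . C y g], [P → . b y n], [P → C . y g] }  — shift
  I4: { [C → P . b g], [C → P . y b], [T → g P . g] }  — shift
  I5: { [P → b . y n] }  — shift
  I6: { [C → y . T P], [T → . g P g] }  — shift
  I7: { [C → . C C], [C → . P b g], [C → . P y b], [C → . y T P], [C → y T . P], [P → . C y g], [P → . b y n] }  — shift
  I8: { [C → P . b g], [C → P . y b], [C → y T P .] }  — shift, reduce
  I9: { [C → P b . g] }  — shift
  I10: { [C → P y . b] }  — shift
  I11: { [C → P y b .] }  — reduce
  I12: { [C → P b g .] }  — reduce
  I13: { [P → b y . n] }  — shift
  I14: { [P → b y n .] }  — reduce
  I15: { [T → g P g .] }  — reduce
  I16: { [C → . C C], [C → . P b g], [C → . P y b], [C → . y T P], [C → C . C], [C → C C .], [P → . C y g], [P → . b y n], [P → C . y g] }  — shift, reduce
  I17: { [C → P . b g], [C → P . y b] }  — shift
  I18: { [C → y . T P], [P → C y . g], [T → . g P g] }  — shift
  I19: { [C → . C C], [C → . P b g], [C → . P y b], [C → . y T P], [P → . C y g], [P → . b y n], [P → C y g .], [T → g . P g] }  — shift, reduce

Conflict in state I8:
  Shift-reduce conflict between [C → y T P .] and [C → P . b g]
So the grammar is NOT LR(0).

Answer: No. Shift-reduce conflict between [C → y T P .] and [C → P . b g]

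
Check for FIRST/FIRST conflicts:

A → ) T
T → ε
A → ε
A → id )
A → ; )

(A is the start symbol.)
No FIRST/FIRST conflicts.

A FIRST/FIRST conflict occurs when two productions N → α and N → β for the same non-terminal have FIRST(α) ∩ FIRST(β) ≠ ∅ (with ε ∈ FIRST of a nullable right-hand side, so two nullable alternatives also conflict).

Productions for A:
  A → ) T: FIRST = { ')' }
  A → ε: FIRST = { ε }
  A → id ): FIRST = { 'id' }
  A → ; ): FIRST = { ';' }
T has only one production, so no FIRST/FIRST conflict is possible there.

All alternatives of each non-terminal have pairwise disjoint FIRST sets.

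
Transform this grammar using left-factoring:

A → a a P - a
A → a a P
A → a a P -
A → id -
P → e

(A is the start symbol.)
Left-factoring transforms A → αβ₁ | αβ₂ into A → αA' and A' → β₁ | β₂
(α is the longest common prefix among the alternatives). Repeat until
no nonterminal has two alternatives with a common prefix.

Round 1: A has alternatives sharing prefix 'a a P'. Introduce A': A → a a P A'
  Add: A' → - a
  Add: A' → ε
  Add: A' → -

Round 2: A' has alternatives sharing prefix '-'. Introduce A'': A' → - A''
  Add: A'' → a
  Add: A'' → ε

No remaining common prefixes — done.

Resulting grammar:
A → a a P A'
A' → - A''
A'' → a
A'' → ε
A' → ε
A → id -
P → e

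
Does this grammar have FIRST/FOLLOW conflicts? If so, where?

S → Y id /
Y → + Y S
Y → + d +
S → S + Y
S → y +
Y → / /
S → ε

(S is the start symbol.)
Yes. S → Y id '/' with FOLLOW(S) on { '+', '/' }; S → S '+' Y with FOLLOW(S) on { '+', '/', 'y' }; S → y '+' with FOLLOW(S) on { 'y' }

A FIRST/FOLLOW conflict occurs when a non-terminal N has a nullable alternative N → β (β ⇒* ε) and another alternative N → α with FIRST(α) ∩ FOLLOW(N) ≠ ∅: on such a lookahead the parser cannot decide between expanding α and letting N vanish via β.

Nullable non-terminals: S.
FIRST sets used below: FIRST(Y) = { '+', '/' }, FIRST(S) = { '+', '/', 'y', ε }

S: nullable alternative(s) S → ε; FOLLOW(S) = { $, '+', '/', 'id', 'y' }
  S → Y id /: FIRST \ {ε} = { '+', '/' } — overlaps FOLLOW(S) on { '+', '/' }: CONFLICT
  S → S + Y: FIRST \ {ε} = { '+', '/', 'y' } — overlaps FOLLOW(S) on { '+', '/', 'y' }: CONFLICT
  S → y +: FIRST \ {ε} = { 'y' } — overlaps FOLLOW(S) on { 'y' }: CONFLICT
  S → ε: FIRST \ {ε} = { } — this is the only nullable alternative, skip

Y has no nullable alternative, so no FIRST/FOLLOW check is needed there.

So the grammar has 3 FIRST/FOLLOW conflicts (marked CONFLICT above).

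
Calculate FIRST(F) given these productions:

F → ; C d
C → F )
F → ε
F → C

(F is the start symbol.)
To compute FIRST(F), examine every production with F on the left-hand side, reading each right-hand side left to right until a non-nullable symbol is reached.

FIRST sets of the other non-terminals involved (by the same procedure, iterated to a fixed point):
  FIRST(C) = { ')', ';' }

From F → ; C d:
  - ';' is a terminal: add ';' and stop
From F → ε:
  - ε-production, so ε ∈ FIRST(F)
From F → C:
  - C is a non-terminal: add FIRST(C) \ {ε} = { ')', ';' }
    C is not nullable, so stop

Collecting: FIRST(F) = { ')', ';', ε }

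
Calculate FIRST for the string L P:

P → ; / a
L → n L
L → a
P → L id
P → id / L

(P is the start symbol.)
FIRST sets of the non-terminals involved (from the grammar, by fixed-point iteration):
  FIRST(L) = { 'a', 'n' }

To compute FIRST(L P), process the symbols left to right:
Symbol L is a non-terminal. Add FIRST(L) \ {ε} = { 'a', 'n' }
L is not nullable (ε ∉ FIRST(L)), so stop here.
FIRST(L P) = { 'a', 'n' }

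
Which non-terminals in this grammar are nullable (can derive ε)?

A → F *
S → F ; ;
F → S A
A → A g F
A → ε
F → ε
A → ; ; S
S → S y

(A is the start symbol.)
A non-terminal is nullable if it can derive ε (the empty string): either it has an ε-production, or it has a production whose right-hand side consists entirely of nullable non-terminals.

ε-productions: A → ε, F → ε
So A, F are immediately nullable.
No further non-terminal can be added: every production for the remaining non-terminals contains a terminal or a non-nullable non-terminal.
Nullable = { 'A', 'F' }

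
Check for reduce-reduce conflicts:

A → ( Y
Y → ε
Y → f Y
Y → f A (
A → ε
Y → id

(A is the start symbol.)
Yes — I4: [A → .] vs [Y → .]

A reduce-reduce conflict occurs when an LR(0) state has two complete items [A → α .] and [B → β .] — both call for a reduction, and with no lookahead the parser cannot choose between them.

Augment with A' → A and build the canonical LR(0) collection (I0 = CLOSURE({[A' → . A]}), then GOTO on every symbol after a dot until no new states appear). It has 9 states:
  I0: { [A → . ( Y], [A → .], [A' → . A] }  — shift, reduce
  I1: { [A → ( . Y], [Y → . f A (], [Y → . f Y], [Y → . id], [Y → .] }  — shift, reduce
  I2: { [A' → A .] }  — accept
  I3: { [A → ( Y .] }  — reduce
  I4: { [A → . ( Y], [A → .], [Y → . f A (], [Y → . f Y], [Y → . id], [Y → .], [Y → f . A (], [Y → f . Y] }  — shift, 2 reduces
  I5: { [Y → id .] }  — reduce
  I6: { [Y → f A . (] }  — shift
  I7: { [Y → f Y .] }  — reduce
  I8: { [Y → f A ( .] }  — reduce

I4 contains complete items [A → .], [Y → .] — reduce-reduce conflict.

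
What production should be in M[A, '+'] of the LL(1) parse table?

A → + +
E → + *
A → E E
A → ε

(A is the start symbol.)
A → + +, A → E E

To find M[A, '+'], we find productions for A where '+' is in the predict set (PREDICT(N → α) = (FIRST(α) \ {ε}) ∪ (FOLLOW(N) if α ⇒* ε)).

Relevant sets:
  FIRST(E) = { '+' }
  FOLLOW(A) = { $ }

A → + +: PREDICT = { '+' }
  '+' is in predict set, so this production goes in M[A, '+']
A → E E: PREDICT = { '+' }
  '+' is in predict set, so this production goes in M[A, '+']
A → ε: PREDICT = { $ }

M[A, '+'] = A → + +, A → E E  (a multiply-defined cell — the grammar is not LL(1))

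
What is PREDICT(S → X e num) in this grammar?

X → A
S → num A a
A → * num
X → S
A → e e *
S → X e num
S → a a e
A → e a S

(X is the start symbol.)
PREDICT(S → X e num) = (FIRST(RHS) \ {ε}) ∪ (FOLLOW(S) if ε ∈ FIRST(RHS), i.e. RHS ⇒* ε)
FIRST(X) = { '*', 'a', 'e', 'num' }
FIRST(X e num) = { '*', 'a', 'e', 'num' }
ε ∉ FIRST(X e num), so FOLLOW(S) is not added.
PREDICT(S → X e num) = { '*', 'a', 'e', 'num' }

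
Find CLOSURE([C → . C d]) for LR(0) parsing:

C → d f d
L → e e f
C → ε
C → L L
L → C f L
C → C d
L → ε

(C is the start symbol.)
Start with: [C → . C d]
  [C → . C d] has the dot before C: add [C → . d f d], [C → .], [C → . L L]
  [C → . L L] has the dot before L: add [L → . e e f], [L → . C f L], [L → .]
No further items can be added.

CLOSURE = { [C → . C d], [C → . L L], [C → . d f d], [C → .], [L → . C f L], [L → . e e f], [L → .] }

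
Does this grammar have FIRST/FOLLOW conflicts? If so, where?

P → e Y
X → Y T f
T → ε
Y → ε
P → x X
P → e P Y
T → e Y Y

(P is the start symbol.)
No FIRST/FOLLOW conflicts.

A FIRST/FOLLOW conflict occurs when a non-terminal N has a nullable alternative N → β (β ⇒* ε) and another alternative N → α with FIRST(α) ∩ FOLLOW(N) ≠ ∅: on such a lookahead the parser cannot decide between expanding α and letting N vanish via β.

Nullable non-terminals: T, Y.

T: nullable alternative(s) T → ε; FOLLOW(T) = { 'f' }
  T → ε: FIRST \ {ε} = { } — this is the only nullable alternative, skip
  T → e Y Y: FIRST \ {ε} = { 'e' } — disjoint from FOLLOW(T)
Y has a nullable alternative but only one production, so nothing to check.

P, X have no nullable alternative, so no FIRST/FOLLOW check is needed there.

No FIRST/FOLLOW conflicts found.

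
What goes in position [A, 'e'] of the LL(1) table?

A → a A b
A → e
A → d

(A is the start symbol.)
A → e

To find M[A, 'e'], we find productions for A where 'e' is in the predict set (PREDICT(N → α) = (FIRST(α) \ {ε}) ∪ (FOLLOW(N) if α ⇒* ε)).

A → a A b: PREDICT = { 'a' }
A → e: PREDICT = { 'e' }
  'e' is in predict set, so this production goes in M[A, 'e']
A → d: PREDICT = { 'd' }

M[A, 'e'] = A → e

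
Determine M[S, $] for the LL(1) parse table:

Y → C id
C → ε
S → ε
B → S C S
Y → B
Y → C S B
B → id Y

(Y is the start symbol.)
S → ε

To find M[S, $], we find productions for S where $ is in the predict set (PREDICT(N → α) = (FIRST(α) \ {ε}) ∪ (FOLLOW(N) if α ⇒* ε)).

Relevant sets:
  FOLLOW(S) = { $, 'id' }

S → ε: PREDICT = { $, 'id' }
  $ is in predict set, so this production goes in M[S, $]

M[S, $] = S → ε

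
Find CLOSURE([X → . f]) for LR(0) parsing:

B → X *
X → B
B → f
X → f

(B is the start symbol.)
To compute CLOSURE, for each item [A → α.Bβ] where B is a non-terminal, add [B → .γ] for all productions B → γ; repeat for the newly added items until nothing changes.

Start with: [X → . f]
The dot precedes the terminal f, so nothing is added.

CLOSURE = { [X → . f] }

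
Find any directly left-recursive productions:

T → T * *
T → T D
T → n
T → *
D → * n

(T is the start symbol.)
T → T * *: LEFT RECURSIVE (starts with T)
T → T D: LEFT RECURSIVE (starts with T)
T → n: starts with n
T → *: starts with '*'
D → * n: starts with '*'

The grammar has direct left recursion on: T.

Answer: Yes, T is left-recursive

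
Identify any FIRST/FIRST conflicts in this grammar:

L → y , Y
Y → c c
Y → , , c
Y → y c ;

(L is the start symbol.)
A FIRST/FIRST conflict occurs when two productions N → α and N → β for the same non-terminal have FIRST(α) ∩ FIRST(β) ≠ ∅ (with ε ∈ FIRST of a nullable right-hand side, so two nullable alternatives also conflict).

Productions for Y:
  Y → c c: FIRST = { 'c' }
  Y → , , c: FIRST = { ',' }
  Y → y c ;: FIRST = { 'y' }
L has only one production, so no FIRST/FIRST conflict is possible there.

All alternatives of each non-terminal have pairwise disjoint FIRST sets.

Answer: No FIRST/FIRST conflicts.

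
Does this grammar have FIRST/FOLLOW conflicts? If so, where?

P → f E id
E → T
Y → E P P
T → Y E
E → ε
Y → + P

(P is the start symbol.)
Nullable non-terminals: E.
FIRST sets used below: FIRST(T) = { '+', 'f' }

E: nullable alternative(s) E → ε; FOLLOW(E) = { 'f', 'id' }
  E → T: FIRST \ {ε} = { '+', 'f' } — overlaps FOLLOW(E) on { 'f' }: CONFLICT
  E → ε: FIRST \ {ε} = { } — this is the only nullable alternative, skip

P, T, Y have no nullable alternative, so no FIRST/FOLLOW check is needed there.

So the grammar has 1 FIRST/FOLLOW conflict (marked CONFLICT above).

Answer: Yes. E → T with FOLLOW(E) on { 'f' }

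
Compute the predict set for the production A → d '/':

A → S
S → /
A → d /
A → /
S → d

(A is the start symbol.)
PREDICT(A → d '/') = (FIRST(RHS) \ {ε}) ∪ (FOLLOW(A) if ε ∈ FIRST(RHS), i.e. RHS ⇒* ε)
FIRST(d '/') = { 'd' }
ε ∉ FIRST(d '/'), so FOLLOW(A) is not added.
PREDICT(A → d '/') = { 'd' }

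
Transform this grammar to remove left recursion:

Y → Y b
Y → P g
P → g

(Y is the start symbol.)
Y is directly left-recursive. The standard transformation for
  A → A α₁ | ... | A α_m | β₁ | ... | β_n
is
  A  → β₁ A' | ... | β_n A'
  A' → α₁ A' | ... | α_m A' | ε

Y → P g becomes Y → P g Y'
Y → Y b becomes Y' → b Y'
Add Y' → ε

Productions for other non-terminals are unchanged:
  P → g

Resulting grammar:
Y → P g Y'
Y' → b Y'
Y' → ε
P → g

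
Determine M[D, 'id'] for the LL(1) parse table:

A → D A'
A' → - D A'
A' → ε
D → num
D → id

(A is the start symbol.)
D → id

To find M[D, 'id'], we find productions for D where 'id' is in the predict set (PREDICT(N → α) = (FIRST(α) \ {ε}) ∪ (FOLLOW(N) if α ⇒* ε)).

D → num: PREDICT = { 'num' }
D → id: PREDICT = { 'id' }
  'id' is in predict set, so this production goes in M[D, 'id']

M[D, 'id'] = D → id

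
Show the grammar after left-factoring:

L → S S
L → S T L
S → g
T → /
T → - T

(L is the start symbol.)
L → S L'
L' → S
L' → T L
S → g
T → /
T → - T

Left-factoring transforms A → αβ₁ | αβ₂ into A → αA' and A' → β₁ | β₂
(α is the longest common prefix among the alternatives). Repeat until
no nonterminal has two alternatives with a common prefix.

Round 1: L has alternatives sharing prefix 'S'. Introduce L': L → S L'
  Add: L' → S
  Add: L' → T L

No remaining common prefixes — done.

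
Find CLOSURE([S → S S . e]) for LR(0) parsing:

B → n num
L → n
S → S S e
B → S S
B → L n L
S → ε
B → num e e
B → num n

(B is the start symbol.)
{ [S → S S . e] }

Start with: [S → S S . e]
The dot precedes the terminal e, so nothing is added.

CLOSURE = { [S → S S . e] }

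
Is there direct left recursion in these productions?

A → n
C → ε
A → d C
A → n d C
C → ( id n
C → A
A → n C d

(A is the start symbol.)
A → n: starts with n
C → ε: starts with ε
A → d C: starts with d
A → n d C: starts with n
C → ( id n: starts with '('
C → A: starts with A
A → n C d: starts with n

No direct left recursion found.

Answer: No direct left recursion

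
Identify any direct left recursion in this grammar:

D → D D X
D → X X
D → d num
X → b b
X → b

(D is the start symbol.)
D → D D X: LEFT RECURSIVE (starts with D)
D → X X: starts with X
D → d num: starts with d
X → b b: starts with b
X → b: starts with b

The grammar has direct left recursion on: D.

Answer: Yes, D is left-recursive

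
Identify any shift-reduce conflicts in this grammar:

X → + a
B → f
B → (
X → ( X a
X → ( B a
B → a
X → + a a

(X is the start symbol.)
Augment with X' → X and build the canonical LR(0) collection (I0 = CLOSURE({[X' → . X]}), then GOTO on every symbol after a dot until no new states appear). It has 13 states:
  I0: { [X → . ( B a], [X → . ( X a], [X → . + a a], [X → . + a], [X' → . X] }  — shift
  I1: { [B → . (], [B → . a], [B → . f], [X → ( . B a], [X → ( . X a], [X → . ( B a], [X → . ( X a], [X → . + a a], [X → . + a] }  — shift
  I2: { [X → + . a a], [X → + . a] }  — shift
  I3: { [X' → X .] }  — accept
  I4: { [X → + a . a], [X → + a .] }  — shift, reduce
  I5: { [X → + a a .] }  — reduce
  I6: { [B → ( .], [B → . (], [B → . a], [B → . f], [X → ( . B a], [X → ( . X a], [X → . ( B a], [X → . ( X a], [X → . + a a], [X → . + a] }  — shift, reduce
  I7: { [X → ( B . a] }  — shift
  I8: { [X → ( X . a] }  — shift
  I9: { [B → a .] }  — reduce
  I10: { [B → f .] }  — reduce
  I11: { [X → ( X a .] }  — reduce
  I12: { [X → ( B a .] }  — reduce

I4 contains reduce item [X → + a .] and shift item [X → + a . a] — shift-reduce conflict.
I6 contains reduce item [B → ( .] and shift items [B → . (], [B → . a], [B → . f], [X → . ( B a], [X → . ( X a], [X → . + a], [X → . + a a] — shift-reduce conflict.

Answer: Yes — I4: [X → + a .] vs [X → + a . a]; I6: [B → ( .] vs [B → . (]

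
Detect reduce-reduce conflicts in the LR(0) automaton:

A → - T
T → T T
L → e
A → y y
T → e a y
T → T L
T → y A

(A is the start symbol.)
Augment with A' → A and build the canonical LR(0) collection (I0 = CLOSURE({[A' → . A]}), then GOTO on every symbol after a dot until no new states appear). It has 14 states:
  I0: { [A → . - T], [A → . y y], [A' → . A] }  — shift
  I1: { [A → - . T], [T → . T L], [T → . T T], [T → . e a y], [T → . y A] }  — shift
  I2: { [A' → A .] }  — accept
  I3: { [A → y . y] }  — shift
  I4: { [A → y y .] }  — reduce
  I5: { [A → - T .], [L → . e], [T → . T L], [T → . T T], [T → . e a y], [T → . y A], [T → T . L], [T → T . T] }  — shift, reduce
  I6: { [T → e . a y] }  — shift
  I7: { [A → . - T], [A → . y y], [T → y . A] }  — shift
  I8: { [T → y A .] }  — reduce
  I9: { [T → e a . y] }  — shift
  I10: { [T → e a y .] }  — reduce
  I11: { [T → T L .] }  — reduce
  I12: { [L → . e], [T → . T L], [T → . T T], [T → . e a y], [T → . y A], [T → T . L], [T → T . T], [T → T T .] }  — shift, reduce
  I13: { [L → e .], [T → e . a y] }  — shift, reduce

No state contains more than one complete item.

Answer: No reduce-reduce conflicts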